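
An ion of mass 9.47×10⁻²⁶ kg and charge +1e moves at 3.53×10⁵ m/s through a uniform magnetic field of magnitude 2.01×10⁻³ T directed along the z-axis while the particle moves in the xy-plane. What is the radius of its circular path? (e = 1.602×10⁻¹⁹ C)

The magnetic force provides the centripetal force: |q|vB = mv²/r.
r = mv/(|q|B) = (9.47×10⁻²⁶)(3.53×10⁵)/((1.602×10⁻¹⁹)(2.01×10⁻³)) ≈ 104 m.

r ≈ 104 m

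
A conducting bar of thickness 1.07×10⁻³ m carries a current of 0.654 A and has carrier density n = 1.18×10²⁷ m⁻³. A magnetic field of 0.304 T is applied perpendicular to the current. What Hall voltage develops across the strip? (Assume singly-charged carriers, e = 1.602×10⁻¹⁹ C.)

V_H = IB/(n e t).
V_H = (0.654)(0.304)/((1.18×10²⁷)(1.602×10⁻¹⁹)(1.07×10⁻³)) ≈ 9.83×10⁻⁷ V.

V_H ≈ 9.83×10⁻⁷ V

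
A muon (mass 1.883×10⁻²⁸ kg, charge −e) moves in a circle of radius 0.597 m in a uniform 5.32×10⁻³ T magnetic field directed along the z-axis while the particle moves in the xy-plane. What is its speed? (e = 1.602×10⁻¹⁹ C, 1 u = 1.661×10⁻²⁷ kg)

From |q|vB = mv²/r, v = |q|Br/m.
v = (1.602×10⁻¹⁹)(5.32×10⁻³)(0.597)/1.883×10⁻²⁸ ≈ 2.70×10⁶ m/s.

v ≈ 2.70×10⁶ m/s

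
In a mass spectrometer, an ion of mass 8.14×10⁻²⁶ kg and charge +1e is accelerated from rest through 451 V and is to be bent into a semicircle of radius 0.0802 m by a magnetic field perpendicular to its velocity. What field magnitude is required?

B ≈ 0.267 T

v = √(2|q|V/m) = √(2·1.602×10⁻¹⁹·451/8.14×10⁻²⁶) ≈ 4.213×10⁴ m/s.
B = mv/(|q|r) = (8.14×10⁻²⁶)(4.213×10⁴)/((1.602×10⁻¹⁹)(0.0802)) ≈ 0.267 T.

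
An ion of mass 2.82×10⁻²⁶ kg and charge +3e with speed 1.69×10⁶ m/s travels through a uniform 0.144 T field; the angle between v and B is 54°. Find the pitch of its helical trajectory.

v∥ = v cosθ = 1.69×10⁶·cos54° ≈ 9.934×10⁵ m/s.
T = 2πm/(|q|B) = 2π(2.82×10⁻²⁶)/((4.806×10⁻¹⁹)(0.144)) ≈ 2.560×10⁻⁶ s.
pitch = v∥ T = (9.934×10⁵)(2.560×10⁻⁶) ≈ 2.54 m.

p ≈ 2.54 m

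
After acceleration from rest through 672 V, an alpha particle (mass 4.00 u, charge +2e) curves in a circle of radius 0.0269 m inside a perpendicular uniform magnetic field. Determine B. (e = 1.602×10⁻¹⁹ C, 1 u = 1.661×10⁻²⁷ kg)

v = √(2|q|V/m) = √(2·3.204×10⁻¹⁹·672/6.644×10⁻²⁷) ≈ 2.546×10⁵ m/s.
B = mv/(|q|r) = (6.644×10⁻²⁷)(2.546×10⁵)/((3.204×10⁻¹⁹)(0.0269)) ≈ 0.196 T.

B ≈ 0.196 T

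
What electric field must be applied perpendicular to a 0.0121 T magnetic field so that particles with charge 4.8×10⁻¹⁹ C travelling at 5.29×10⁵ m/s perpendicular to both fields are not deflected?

E = 6400 V/m

For straight-line motion qE = qvB, so E = vB.
E = 5.29×10⁵ × 0.0121 = 6400 V/m.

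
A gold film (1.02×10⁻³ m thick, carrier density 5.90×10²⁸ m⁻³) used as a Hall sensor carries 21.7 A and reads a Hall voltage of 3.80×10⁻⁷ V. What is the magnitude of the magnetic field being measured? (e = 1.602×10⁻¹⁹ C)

B ≈ 0.169 T

From V_H = IB/(n e t), B = V_H n e t / I.
B = (3.80×10⁻⁷)(5.90×10²⁸)(1.602×10⁻¹⁹)(1.02×10⁻³)/21.7 ≈ 0.169 T.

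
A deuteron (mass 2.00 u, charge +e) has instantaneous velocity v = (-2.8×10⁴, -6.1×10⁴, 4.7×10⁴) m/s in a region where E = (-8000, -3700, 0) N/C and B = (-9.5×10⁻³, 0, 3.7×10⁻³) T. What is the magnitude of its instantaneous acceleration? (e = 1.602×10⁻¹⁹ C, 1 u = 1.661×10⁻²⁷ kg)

v×B = (-226, -343, -580) N/C.
E + v×B = (-8230, -4040, -580) N/C.
F = q(E + v×B) = (1.602×10⁻¹⁹ C)·(-8230, -4040, -580) = (-1.32×10⁻¹⁵, -6.48×10⁻¹⁶, -9.28×10⁻¹⁷) N.
|a| = |F|/m = 1.471×10⁻¹⁵/3.322×10⁻²⁷ ≈ 4.43×10¹¹ m/s².

|a| ≈ 4.43×10¹¹ m/s²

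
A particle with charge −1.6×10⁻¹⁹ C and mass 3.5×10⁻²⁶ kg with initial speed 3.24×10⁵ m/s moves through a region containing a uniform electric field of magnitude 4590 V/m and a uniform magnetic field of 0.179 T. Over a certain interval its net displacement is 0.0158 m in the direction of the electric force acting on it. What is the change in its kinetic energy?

The magnetic force is always ⟂ v and does no work; only the electric force changes KE.
ΔKE = F_E · d = |q|E d = (1.6×10⁻¹⁹)(4590)(0.0158) ≈ 1.16×10⁻¹⁷ J.

ΔKE ≈ 1.16×10⁻¹⁷ J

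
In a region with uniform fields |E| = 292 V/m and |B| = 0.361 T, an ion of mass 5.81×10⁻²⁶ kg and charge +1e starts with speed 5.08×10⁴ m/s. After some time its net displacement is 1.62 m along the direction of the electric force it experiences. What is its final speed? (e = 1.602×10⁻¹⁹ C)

v_f ≈ 7.20×10⁴ m/s

B does no work; ΔKE = |q|E d.
½mv_f² = ½mv₀² + |q|Ed = ½(5.81×10⁻²⁶)(5.08×10⁴)² + (1.602×10⁻¹⁹)(292)(1.62) ≈ 7.497×10⁻¹⁷ J + 7.578×10⁻¹⁷ J ≈ 1.507×10⁻¹⁶ J.
v_f = √(2·1.507×10⁻¹⁶/5.81×10⁻²⁶) ≈ 7.20×10⁴ m/s.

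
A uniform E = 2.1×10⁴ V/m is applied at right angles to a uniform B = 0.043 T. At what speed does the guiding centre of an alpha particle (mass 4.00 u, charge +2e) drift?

The E×B drift speed is v_d = E/B.
v_d = 2.1×10⁴/0.043 = 4.9×10⁵ m/s.

v_d ≈ 4.9×10⁵ m/s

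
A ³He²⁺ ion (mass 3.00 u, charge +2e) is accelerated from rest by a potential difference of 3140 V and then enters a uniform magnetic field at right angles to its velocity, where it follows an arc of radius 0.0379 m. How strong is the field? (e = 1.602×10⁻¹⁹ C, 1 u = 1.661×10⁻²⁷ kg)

v = √(2|q|V/m) = √(2·3.204×10⁻¹⁹·3140/4.983×10⁻²⁷) ≈ 6.354×10⁵ m/s.
B = mv/(|q|r) = (4.983×10⁻²⁷)(6.354×10⁵)/((3.204×10⁻¹⁹)(0.0379)) ≈ 0.261 T.

B ≈ 0.261 T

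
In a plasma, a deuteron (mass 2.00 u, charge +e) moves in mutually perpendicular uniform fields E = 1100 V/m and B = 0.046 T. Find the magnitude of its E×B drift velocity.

In crossed fields the guiding centre drifts at v_d = |E×B|/B² = E/B, independent of charge and mass.
v_d = 1100/0.046 = 2.4×10⁴ m/s.

v_d ≈ 2.4×10⁴ m/s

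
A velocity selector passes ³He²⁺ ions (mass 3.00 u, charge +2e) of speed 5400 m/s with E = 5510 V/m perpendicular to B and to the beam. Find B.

B = 1.02 T

Balance of forces in the selector: qE = qvB ⇒ B = E/v.
B = 5510/5400 = 1.02 T.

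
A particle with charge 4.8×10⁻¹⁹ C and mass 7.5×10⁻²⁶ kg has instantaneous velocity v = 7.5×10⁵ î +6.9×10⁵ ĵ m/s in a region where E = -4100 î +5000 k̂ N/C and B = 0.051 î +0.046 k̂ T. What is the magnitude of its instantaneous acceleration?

v×B = (3.17×10⁴, -3.45×10⁴, -3.52×10⁴) N/C.
E + v×B = (2.76×10⁴, -3.45×10⁴, -3.02×10⁴) N/C.
F = q(E + v×B) = (4.8×10⁻¹⁹ C)·(2.76×10⁴, -3.45×10⁴, -3.02×10⁴) = (1.33×10⁻¹⁴, -1.66×10⁻¹⁴, -1.45×10⁻¹⁴) N.
|a| = |F|/m = 2.570×10⁻¹⁴/7.5×10⁻²⁶ ≈ 3.43×10¹¹ m/s².

|a| ≈ 3.43×10¹¹ m/s²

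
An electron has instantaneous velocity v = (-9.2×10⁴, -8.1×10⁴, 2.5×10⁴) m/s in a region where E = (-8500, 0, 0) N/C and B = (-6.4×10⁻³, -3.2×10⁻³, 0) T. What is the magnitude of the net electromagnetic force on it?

|F| ≈ 1.35×10⁻¹⁵ N

v×B = (80.0, -160, -224) N/C.
E + v×B = (-8420, -160, -224) N/C.
F = q(E + v×B) = (−1.602×10⁻¹⁹ C)·(-8420, -160, -224) = (1.35×10⁻¹⁵, 2.56×10⁻¹⁷, 3.59×10⁻¹⁷) N.
|F| = 1.35×10⁻¹⁵ N.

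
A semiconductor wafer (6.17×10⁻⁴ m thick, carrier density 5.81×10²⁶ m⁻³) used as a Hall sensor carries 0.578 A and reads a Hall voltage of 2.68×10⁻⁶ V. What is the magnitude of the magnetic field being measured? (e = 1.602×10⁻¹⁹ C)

From V_H = IB/(n e t), B = V_H n e t / I.
B = (2.68×10⁻⁶)(5.81×10²⁶)(1.602×10⁻¹⁹)(6.17×10⁻⁴)/0.578 ≈ 0.266 T.

B ≈ 0.266 T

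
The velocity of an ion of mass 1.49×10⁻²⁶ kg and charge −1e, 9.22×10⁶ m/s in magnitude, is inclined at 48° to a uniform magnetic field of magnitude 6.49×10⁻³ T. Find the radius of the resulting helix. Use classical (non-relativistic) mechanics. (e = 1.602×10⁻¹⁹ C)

v⊥ = v sinθ = 9.22×10⁶·sin48° ≈ 6.852×10⁶ m/s.
r = m v⊥/(|q|B) = (1.49×10⁻²⁶)(6.852×10⁶)/((1.602×10⁻¹⁹)(6.49×10⁻³)) ≈ 98.2 m.

r ≈ 98.2 m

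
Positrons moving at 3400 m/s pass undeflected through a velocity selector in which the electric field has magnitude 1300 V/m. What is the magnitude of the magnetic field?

B = 0.38 T

Balance of forces in the selector: qE = qvB ⇒ B = E/v.
B = 1300/3400 = 0.38 T.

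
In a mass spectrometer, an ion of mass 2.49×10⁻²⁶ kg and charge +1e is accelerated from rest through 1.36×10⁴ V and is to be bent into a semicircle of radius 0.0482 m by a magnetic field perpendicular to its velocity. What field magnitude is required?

B ≈ 1.35 T

v = √(2|q|V/m) = √(2·1.602×10⁻¹⁹·1.36×10⁴/2.49×10⁻²⁶) ≈ 4.183×10⁵ m/s.
B = mv/(|q|r) = (2.49×10⁻²⁶)(4.183×10⁵)/((1.602×10⁻¹⁹)(0.0482)) ≈ 1.35 T.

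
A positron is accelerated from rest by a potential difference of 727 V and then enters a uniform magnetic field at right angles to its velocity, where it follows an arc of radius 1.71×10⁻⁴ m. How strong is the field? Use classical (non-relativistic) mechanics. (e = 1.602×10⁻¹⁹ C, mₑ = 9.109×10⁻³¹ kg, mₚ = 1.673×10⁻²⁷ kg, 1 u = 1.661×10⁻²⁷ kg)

B ≈ 0.532 T

v = √(2|q|V/m) = √(2·1.602×10⁻¹⁹·727/9.109×10⁻³¹) ≈ 1.599×10⁷ m/s.
B = mv/(|q|r) = (9.109×10⁻³¹)(1.599×10⁷)/((1.602×10⁻¹⁹)(1.71×10⁻⁴)) ≈ 0.532 T.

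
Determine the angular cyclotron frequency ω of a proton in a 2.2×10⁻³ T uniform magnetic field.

ω = |q|B/m.
ω = (1.602×10⁻¹⁹)(2.2×10⁻³)/1.673×10⁻²⁷ ≈ 2.1×10⁵ rad/s.

ω ≈ 2.1×10⁵ rad/s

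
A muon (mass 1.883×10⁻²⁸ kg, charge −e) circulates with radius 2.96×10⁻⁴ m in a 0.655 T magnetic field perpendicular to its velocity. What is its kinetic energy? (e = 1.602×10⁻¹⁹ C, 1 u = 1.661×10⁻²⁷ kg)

KE ≈ 2.56×10⁻¹⁸ J

v = |q|Br/m, then KE = ½mv² = (qBr)²/(2m).
v = (1.602×10⁻¹⁹)(0.655)(2.96×10⁻⁴)/1.883×10⁻²⁸ ≈ 1.649×10⁵ m/s.
KE = ½(1.883×10⁻²⁸)(1.649×10⁵)² ≈ 2.56×10⁻¹⁸ J.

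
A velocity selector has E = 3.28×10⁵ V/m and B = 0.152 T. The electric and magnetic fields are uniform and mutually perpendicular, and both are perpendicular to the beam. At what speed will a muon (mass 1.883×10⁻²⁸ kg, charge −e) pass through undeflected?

v = 2.16×10⁶ m/s

Straight-line motion ⇒ electric and magnetic forces cancel, so E = vB.
v = E/B = 3.28×10⁵/0.152 = 2.16×10⁶ m/s.
The result is independent of the particle's charge and mass.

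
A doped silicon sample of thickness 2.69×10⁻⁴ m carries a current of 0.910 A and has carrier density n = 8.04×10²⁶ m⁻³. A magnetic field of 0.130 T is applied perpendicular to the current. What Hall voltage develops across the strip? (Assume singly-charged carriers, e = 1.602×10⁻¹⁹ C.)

V_H = IB/(n e t).
V_H = (0.910)(0.130)/((8.04×10²⁶)(1.602×10⁻¹⁹)(2.69×10⁻⁴)) ≈ 3.41×10⁻⁶ V.

V_H ≈ 3.41×10⁻⁶ V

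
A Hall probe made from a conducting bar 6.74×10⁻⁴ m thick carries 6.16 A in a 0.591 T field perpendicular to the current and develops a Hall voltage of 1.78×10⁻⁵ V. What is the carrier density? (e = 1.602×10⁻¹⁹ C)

n ≈ 1.89×10²⁷ m⁻³

From V_H = IB/(n e t), n = IB/(V_H e t).
n = (6.16)(0.591)/((1.78×10⁻⁵)(1.602×10⁻¹⁹)(6.74×10⁻⁴)) ≈ 1.89×10²⁷ m⁻³.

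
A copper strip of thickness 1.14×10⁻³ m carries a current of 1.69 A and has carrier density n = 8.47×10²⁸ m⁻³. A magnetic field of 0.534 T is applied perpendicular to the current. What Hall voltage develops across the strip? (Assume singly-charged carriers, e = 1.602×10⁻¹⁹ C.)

V_H = IB/(n e t).
V_H = (1.69)(0.534)/((8.47×10²⁸)(1.602×10⁻¹⁹)(1.14×10⁻³)) ≈ 5.83×10⁻⁸ V.

V_H ≈ 5.83×10⁻⁸ V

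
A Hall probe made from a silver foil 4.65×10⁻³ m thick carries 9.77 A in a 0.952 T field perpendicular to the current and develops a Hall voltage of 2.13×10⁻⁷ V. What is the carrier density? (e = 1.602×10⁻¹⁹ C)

n ≈ 5.86×10²⁸ m⁻³

From V_H = IB/(n e t), n = IB/(V_H e t).
n = (9.77)(0.952)/((2.13×10⁻⁷)(1.602×10⁻¹⁹)(4.65×10⁻³)) ≈ 5.86×10²⁸ m⁻³.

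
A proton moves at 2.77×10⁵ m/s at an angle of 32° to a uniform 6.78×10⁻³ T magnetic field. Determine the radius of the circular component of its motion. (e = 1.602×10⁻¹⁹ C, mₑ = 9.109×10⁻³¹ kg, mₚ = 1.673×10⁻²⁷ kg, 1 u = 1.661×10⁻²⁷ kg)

r ≈ 0.226 m

v⊥ = v sinθ = 2.77×10⁵·sin32° ≈ 1.468×10⁵ m/s.
r = m v⊥/(|q|B) = (1.673×10⁻²⁷)(1.468×10⁵)/((1.602×10⁻¹⁹)(6.78×10⁻³)) ≈ 0.226 m.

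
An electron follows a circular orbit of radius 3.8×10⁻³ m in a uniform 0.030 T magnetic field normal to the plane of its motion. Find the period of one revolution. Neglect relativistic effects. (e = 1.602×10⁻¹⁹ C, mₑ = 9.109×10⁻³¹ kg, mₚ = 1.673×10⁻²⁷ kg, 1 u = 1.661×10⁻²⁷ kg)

The cyclotron period depends only on m, q, B: T = 2πm/(|q|B).
T = 2π(9.109×10⁻³¹)/((1.602×10⁻¹⁹)(0.030)) ≈ 1.2×10⁻⁹ s.

T ≈ 1.2×10⁻⁹ s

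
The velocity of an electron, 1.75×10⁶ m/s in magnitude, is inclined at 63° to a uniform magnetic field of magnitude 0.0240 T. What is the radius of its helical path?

v⊥ = v sinθ = 1.75×10⁶·sin63° ≈ 1.559×10⁶ m/s.
r = m v⊥/(|q|B) = (9.109×10⁻³¹)(1.559×10⁶)/((1.602×10⁻¹⁹)(0.0240)) ≈ 3.69×10⁻⁴ m.

r ≈ 3.69×10⁻⁴ m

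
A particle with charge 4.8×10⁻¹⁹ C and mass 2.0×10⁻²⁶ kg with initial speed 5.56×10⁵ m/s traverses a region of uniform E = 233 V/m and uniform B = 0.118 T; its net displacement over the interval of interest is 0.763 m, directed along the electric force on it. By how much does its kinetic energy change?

ΔKE ≈ 8.53×10⁻¹⁷ J

The magnetic force is always ⟂ v and does no work; only the electric force changes KE.
ΔKE = F_E · d = |q|E d = (4.8×10⁻¹⁹)(233)(0.763) ≈ 8.53×10⁻¹⁷ J.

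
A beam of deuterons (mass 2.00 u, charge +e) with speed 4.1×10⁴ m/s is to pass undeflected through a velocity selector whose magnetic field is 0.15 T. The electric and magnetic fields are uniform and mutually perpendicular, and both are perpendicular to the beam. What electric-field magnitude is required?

For straight-line motion qE = qvB, so E = vB.
E = 4.1×10⁴ × 0.15 = 6200 V/m.

E = 6200 V/m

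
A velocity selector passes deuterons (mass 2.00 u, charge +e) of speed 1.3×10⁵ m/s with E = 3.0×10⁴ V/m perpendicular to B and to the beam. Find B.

Balance of forces in the selector: qE = qvB ⇒ B = E/v.
B = 3.0×10⁴/1.3×10⁵ = 0.23 T.

B = 0.23 T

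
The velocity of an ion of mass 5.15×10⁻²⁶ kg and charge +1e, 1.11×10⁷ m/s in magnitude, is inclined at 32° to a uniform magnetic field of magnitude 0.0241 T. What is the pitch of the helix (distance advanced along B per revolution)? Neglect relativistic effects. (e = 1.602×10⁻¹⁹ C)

v∥ = v cosθ = 1.11×10⁷·cos32° ≈ 9.413×10⁶ m/s.
T = 2πm/(|q|B) = 2π(5.15×10⁻²⁶)/((1.602×10⁻¹⁹)(0.0241)) ≈ 8.381×10⁻⁵ s.
pitch = v∥ T = (9.413×10⁶)(8.381×10⁻⁵) ≈ 789 m.

p ≈ 789 m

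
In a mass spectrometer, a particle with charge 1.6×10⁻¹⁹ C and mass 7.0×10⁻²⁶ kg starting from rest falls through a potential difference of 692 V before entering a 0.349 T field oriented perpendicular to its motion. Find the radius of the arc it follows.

r ≈ 0.0705 m

Acceleration: |q|V = ½mv² ⇒ v = √(2|q|V/m) = √(2·1.6×10⁻¹⁹·692/7.0×10⁻²⁶) ≈ 5.624×10⁴ m/s.
In the field: r = mv/(|q|B) = (7.0×10⁻²⁶)(5.624×10⁴)/((1.6×10⁻¹⁹)(0.349)) ≈ 0.0705 m.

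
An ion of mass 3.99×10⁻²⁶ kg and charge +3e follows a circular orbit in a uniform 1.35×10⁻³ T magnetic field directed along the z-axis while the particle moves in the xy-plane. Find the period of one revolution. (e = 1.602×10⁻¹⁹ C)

T ≈ 3.86×10⁻⁴ s

The cyclotron period depends only on m, q, B: T = 2πm/(|q|B).
T = 2π(3.99×10⁻²⁶)/((4.806×10⁻¹⁹)(1.35×10⁻³)) ≈ 3.86×10⁻⁴ s.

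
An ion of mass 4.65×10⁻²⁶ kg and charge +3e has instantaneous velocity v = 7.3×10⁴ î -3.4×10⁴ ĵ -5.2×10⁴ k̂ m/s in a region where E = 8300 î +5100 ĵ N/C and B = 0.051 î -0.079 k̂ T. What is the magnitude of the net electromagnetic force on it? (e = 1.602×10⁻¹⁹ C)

v×B = (2690, 3120, 1730) N/C.
E + v×B = (1.10×10⁴, 8220, 1730) N/C.
F = q(E + v×B) = (4.806×10⁻¹⁹ C)·(1.10×10⁴, 8220, 1730) = (5.28×10⁻¹⁵, 3.95×10⁻¹⁵, 8.33×10⁻¹⁶) N.
|F| = 6.65×10⁻¹⁵ N.

|F| ≈ 6.65×10⁻¹⁵ N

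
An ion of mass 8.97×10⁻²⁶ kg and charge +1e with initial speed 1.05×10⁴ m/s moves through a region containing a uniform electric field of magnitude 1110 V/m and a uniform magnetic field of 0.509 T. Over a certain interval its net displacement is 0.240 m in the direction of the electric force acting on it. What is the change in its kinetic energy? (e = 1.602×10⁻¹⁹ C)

The magnetic force is always ⟂ v and does no work; only the electric force changes KE.
ΔKE = F_E · d = |q|E d = (1.602×10⁻¹⁹)(1110)(0.240) ≈ 4.27×10⁻¹⁷ J.

ΔKE ≈ 4.27×10⁻¹⁷ J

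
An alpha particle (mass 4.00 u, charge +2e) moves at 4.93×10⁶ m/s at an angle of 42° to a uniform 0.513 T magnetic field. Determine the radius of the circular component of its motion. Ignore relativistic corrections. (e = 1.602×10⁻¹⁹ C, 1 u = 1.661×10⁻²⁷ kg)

v⊥ = v sinθ = 4.93×10⁶·sin42° ≈ 3.299×10⁶ m/s.
r = m v⊥/(|q|B) = (6.644×10⁻²⁷)(3.299×10⁶)/((3.204×10⁻¹⁹)(0.513)) ≈ 0.133 m.

r ≈ 0.133 m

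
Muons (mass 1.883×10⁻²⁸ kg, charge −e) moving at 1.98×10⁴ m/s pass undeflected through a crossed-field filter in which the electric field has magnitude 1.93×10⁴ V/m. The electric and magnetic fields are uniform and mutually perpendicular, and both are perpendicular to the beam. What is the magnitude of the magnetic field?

B = 0.975 T

Balance of forces in the selector: qE = qvB ⇒ B = E/v.
B = 1.93×10⁴/1.98×10⁴ = 0.975 T.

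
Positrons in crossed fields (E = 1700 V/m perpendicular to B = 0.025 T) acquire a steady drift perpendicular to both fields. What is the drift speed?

v_d ≈ 6.8×10⁴ m/s

The E×B drift speed is v_d = E/B.
v_d = 1700/0.025 = 6.8×10⁴ m/s.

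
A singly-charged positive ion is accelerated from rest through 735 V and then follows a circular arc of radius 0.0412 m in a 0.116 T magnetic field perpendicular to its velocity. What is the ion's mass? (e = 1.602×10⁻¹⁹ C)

m ≈ 2.49×10⁻²⁷ kg

Combine |q|V = ½mv² and r = mv/(|q|B): eliminate v to get m = qB²r²/(2V).
m = (1.602×10⁻¹⁹)(0.116)²(0.0412)²/(2·735) ≈ 2.49×10⁻²⁷ kg.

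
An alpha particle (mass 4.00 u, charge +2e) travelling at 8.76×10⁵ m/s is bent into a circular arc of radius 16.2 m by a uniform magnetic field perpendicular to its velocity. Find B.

B ≈ 1.12×10⁻³ T

From |q|vB = mv²/r, B = mv/(|q|r).
B = (6.644×10⁻²⁷)(8.76×10⁵)/((3.204×10⁻¹⁹)(16.2)) ≈ 1.12×10⁻³ T.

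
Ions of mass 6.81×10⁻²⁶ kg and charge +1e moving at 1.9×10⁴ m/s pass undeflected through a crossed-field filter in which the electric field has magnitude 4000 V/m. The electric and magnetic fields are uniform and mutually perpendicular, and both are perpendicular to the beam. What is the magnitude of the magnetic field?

Balance of forces in the selector: qE = qvB ⇒ B = E/v.
B = 4000/1.9×10⁴ = 0.21 T.

B = 0.21 T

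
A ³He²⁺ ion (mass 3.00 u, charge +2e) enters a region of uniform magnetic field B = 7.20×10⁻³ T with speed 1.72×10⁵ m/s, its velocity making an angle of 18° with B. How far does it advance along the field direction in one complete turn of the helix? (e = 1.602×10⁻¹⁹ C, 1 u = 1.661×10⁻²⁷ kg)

v∥ = v cosθ = 1.72×10⁵·cos18° ≈ 1.636×10⁵ m/s.
T = 2πm/(|q|B) = 2π(4.983×10⁻²⁷)/((3.204×10⁻¹⁹)(7.20×10⁻³)) ≈ 1.357×10⁻⁵ s.
pitch = v∥ T = (1.636×10⁵)(1.357×10⁻⁵) ≈ 2.22 m.

p ≈ 2.22 m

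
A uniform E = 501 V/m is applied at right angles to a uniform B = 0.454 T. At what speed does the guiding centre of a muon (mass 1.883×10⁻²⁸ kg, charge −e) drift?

v_d ≈ 1100 m/s

The steady drift has the magnetic force balancing the electric force, so v_d = E/B.
v_d = 501/0.454 = 1100 m/s.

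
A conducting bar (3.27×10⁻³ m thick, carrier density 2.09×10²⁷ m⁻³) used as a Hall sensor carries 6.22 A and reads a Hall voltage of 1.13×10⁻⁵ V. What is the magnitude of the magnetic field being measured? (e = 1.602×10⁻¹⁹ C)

From V_H = IB/(n e t), B = V_H n e t / I.
B = (1.13×10⁻⁵)(2.09×10²⁷)(1.602×10⁻¹⁹)(3.27×10⁻³)/6.22 ≈ 1.99 T.

B ≈ 1.99 T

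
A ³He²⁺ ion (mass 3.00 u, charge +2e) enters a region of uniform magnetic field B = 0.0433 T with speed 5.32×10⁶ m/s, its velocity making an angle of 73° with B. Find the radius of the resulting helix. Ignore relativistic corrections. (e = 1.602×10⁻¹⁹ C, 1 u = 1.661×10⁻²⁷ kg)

r ≈ 1.83 m

v⊥ = v sinθ = 5.32×10⁶·sin73° ≈ 5.088×10⁶ m/s.
r = m v⊥/(|q|B) = (4.983×10⁻²⁷)(5.088×10⁶)/((3.204×10⁻¹⁹)(0.0433)) ≈ 1.83 m.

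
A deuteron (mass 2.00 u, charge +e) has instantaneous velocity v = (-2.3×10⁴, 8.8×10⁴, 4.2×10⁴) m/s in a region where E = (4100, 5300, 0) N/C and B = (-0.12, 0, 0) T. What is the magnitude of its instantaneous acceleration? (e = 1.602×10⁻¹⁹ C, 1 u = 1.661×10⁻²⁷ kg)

|a| ≈ 5.46×10¹¹ m/s²

v×B = (0, -5040, 1.06×10⁴) N/C.
E + v×B = (4100, 260, 1.06×10⁴) N/C.
F = q(E + v×B) = (1.602×10⁻¹⁹ C)·(4100, 260, 1.06×10⁴) = (6.57×10⁻¹⁶, 4.17×10⁻¹⁷, 1.69×10⁻¹⁵) N.
|a| = |F|/m = 1.815×10⁻¹⁵/3.322×10⁻²⁷ ≈ 5.46×10¹¹ m/s².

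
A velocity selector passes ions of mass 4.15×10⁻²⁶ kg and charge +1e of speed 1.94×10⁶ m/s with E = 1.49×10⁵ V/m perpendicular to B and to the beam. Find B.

Balance of forces in the selector: qE = qvB ⇒ B = E/v.
B = 1.49×10⁵/1.94×10⁶ = 0.0768 T.

B = 0.0768 T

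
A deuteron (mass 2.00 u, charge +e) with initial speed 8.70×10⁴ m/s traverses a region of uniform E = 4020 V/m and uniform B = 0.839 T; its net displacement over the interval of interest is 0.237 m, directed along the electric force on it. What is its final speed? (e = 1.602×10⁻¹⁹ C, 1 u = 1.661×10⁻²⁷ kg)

v_f ≈ 3.15×10⁵ m/s

B does no work; ΔKE = |q|E d.
½mv_f² = ½mv₀² + |q|Ed = ½(3.322×10⁻²⁷)(8.70×10⁴)² + (1.602×10⁻¹⁹)(4020)(0.237) ≈ 1.257×10⁻¹⁷ J + 1.526×10⁻¹⁶ J ≈ 1.652×10⁻¹⁶ J.
v_f = √(2·1.652×10⁻¹⁶/3.322×10⁻²⁷) ≈ 3.15×10⁵ m/s.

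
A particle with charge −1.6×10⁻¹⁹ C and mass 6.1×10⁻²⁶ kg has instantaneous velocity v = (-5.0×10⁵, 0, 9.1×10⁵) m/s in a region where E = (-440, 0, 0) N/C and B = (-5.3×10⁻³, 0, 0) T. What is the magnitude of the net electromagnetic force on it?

|F| ≈ 7.75×10⁻¹⁶ N

v×B = (0, -4820, 0) N/C.
E + v×B = (-440, -4820, 0) N/C.
F = q(E + v×B) = (−1.6×10⁻¹⁹ C)·(-440, -4820, 0) = (7.04×10⁻¹⁷, 7.72×10⁻¹⁶, 0) N.
|F| = 7.75×10⁻¹⁶ N.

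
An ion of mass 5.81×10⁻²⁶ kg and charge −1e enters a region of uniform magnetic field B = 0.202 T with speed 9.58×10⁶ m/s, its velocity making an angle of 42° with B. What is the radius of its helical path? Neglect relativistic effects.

r ≈ 11.5 m

v⊥ = v sinθ = 9.58×10⁶·sin42° ≈ 6.410×10⁶ m/s.
r = m v⊥/(|q|B) = (5.81×10⁻²⁶)(6.410×10⁶)/((1.602×10⁻¹⁹)(0.202)) ≈ 11.5 m.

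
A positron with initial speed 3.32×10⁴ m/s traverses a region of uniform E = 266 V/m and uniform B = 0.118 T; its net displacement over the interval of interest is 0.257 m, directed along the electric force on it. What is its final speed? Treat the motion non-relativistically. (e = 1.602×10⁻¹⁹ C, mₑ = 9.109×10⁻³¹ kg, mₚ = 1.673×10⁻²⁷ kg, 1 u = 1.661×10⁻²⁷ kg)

B does no work; ΔKE = |q|E d.
½mv_f² = ½mv₀² + |q|Ed = ½(9.109×10⁻³¹)(3.32×10⁴)² + (1.602×10⁻¹⁹)(266)(0.257) ≈ 5.020×10⁻²² J + 1.095×10⁻¹⁷ J ≈ 1.095×10⁻¹⁷ J.
v_f = √(2·1.095×10⁻¹⁷/9.109×10⁻³¹) ≈ 4.90×10⁶ m/s.

v_f ≈ 4.90×10⁶ m/s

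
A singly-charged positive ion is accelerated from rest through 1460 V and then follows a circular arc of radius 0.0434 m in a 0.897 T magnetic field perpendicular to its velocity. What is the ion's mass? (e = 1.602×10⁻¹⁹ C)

Combine |q|V = ½mv² and r = mv/(|q|B): eliminate v to get m = qB²r²/(2V).
m = (1.602×10⁻¹⁹)(0.897)²(0.0434)²/(2·1460) ≈ 8.31×10⁻²⁶ kg.

m ≈ 8.31×10⁻²⁶ kg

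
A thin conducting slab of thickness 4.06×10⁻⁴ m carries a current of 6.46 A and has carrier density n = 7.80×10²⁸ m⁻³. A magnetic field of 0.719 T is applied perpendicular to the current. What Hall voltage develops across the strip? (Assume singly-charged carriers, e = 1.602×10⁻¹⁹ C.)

V_H = IB/(n e t).
V_H = (6.46)(0.719)/((7.80×10²⁸)(1.602×10⁻¹⁹)(4.06×10⁻⁴)) ≈ 9.16×10⁻⁷ V.

V_H ≈ 9.16×10⁻⁷ V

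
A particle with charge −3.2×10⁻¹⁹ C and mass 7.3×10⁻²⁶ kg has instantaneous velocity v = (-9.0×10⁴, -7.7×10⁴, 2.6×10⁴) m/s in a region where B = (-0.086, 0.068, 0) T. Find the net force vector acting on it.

F ≈ (5.66×10⁻¹⁶, 7.16×10⁻¹⁶, 4.08×10⁻¹⁵) N

v×B = (-1770, -2240, -1.27×10⁴) N/C.
F = q v×B = (−3.2×10⁻¹⁹ C)·(-1770, -2240, -1.27×10⁴) = (5.66×10⁻¹⁶, 7.16×10⁻¹⁶, 4.08×10⁻¹⁵) N.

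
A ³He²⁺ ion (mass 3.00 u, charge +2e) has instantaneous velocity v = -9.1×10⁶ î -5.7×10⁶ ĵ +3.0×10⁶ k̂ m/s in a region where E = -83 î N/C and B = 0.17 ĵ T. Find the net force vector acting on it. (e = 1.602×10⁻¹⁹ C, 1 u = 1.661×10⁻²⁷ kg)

F ≈ (-1.63×10⁻¹³, 0, -4.96×10⁻¹³) N

v×B = (-5.10×10⁵, 0, -1.55×10⁶) N/C.
E + v×B = (-5.10×10⁵, 0, -1.55×10⁶) N/C.
F = q(E + v×B) = (3.204×10⁻¹⁹ C)·(-5.10×10⁵, 0, -1.55×10⁶) = (-1.63×10⁻¹³, 0, -4.96×10⁻¹³) N.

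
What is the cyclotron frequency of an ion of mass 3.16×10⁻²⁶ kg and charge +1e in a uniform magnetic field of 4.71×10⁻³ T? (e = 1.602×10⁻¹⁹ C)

f ≈ 3800 Hz

f = |q|B/(2πm).
f = (1.602×10⁻¹⁹)(4.71×10⁻³)/(2π·3.16×10⁻²⁶) ≈ 3800 Hz.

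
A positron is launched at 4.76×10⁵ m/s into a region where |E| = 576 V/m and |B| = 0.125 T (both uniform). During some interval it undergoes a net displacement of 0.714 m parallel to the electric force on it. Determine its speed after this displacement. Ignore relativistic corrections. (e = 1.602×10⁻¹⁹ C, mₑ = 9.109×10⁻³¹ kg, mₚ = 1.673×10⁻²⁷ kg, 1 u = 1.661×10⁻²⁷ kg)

B does no work; ΔKE = |q|E d.
½mv_f² = ½mv₀² + |q|Ed = ½(9.109×10⁻³¹)(4.76×10⁵)² + (1.602×10⁻¹⁹)(576)(0.714) ≈ 1.032×10⁻¹⁹ J + 6.588×10⁻¹⁷ J ≈ 6.599×10⁻¹⁷ J.
v_f = √(2·6.599×10⁻¹⁷/9.109×10⁻³¹) ≈ 1.20×10⁷ m/s.

v_f ≈ 1.20×10⁷ m/s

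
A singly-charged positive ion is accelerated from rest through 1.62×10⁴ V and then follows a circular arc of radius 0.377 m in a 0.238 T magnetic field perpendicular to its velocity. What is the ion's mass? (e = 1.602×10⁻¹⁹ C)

m ≈ 3.98×10⁻²⁶ kg

Combine |q|V = ½mv² and r = mv/(|q|B): eliminate v to get m = qB²r²/(2V).
m = (1.602×10⁻¹⁹)(0.238)²(0.377)²/(2·1.62×10⁴) ≈ 3.98×10⁻²⁶ kg.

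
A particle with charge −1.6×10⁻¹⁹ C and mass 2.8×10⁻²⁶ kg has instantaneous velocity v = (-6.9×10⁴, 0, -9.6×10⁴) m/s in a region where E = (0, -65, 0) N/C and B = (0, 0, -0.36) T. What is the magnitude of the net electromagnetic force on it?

v×B = (0, -2.48×10⁴, 0) N/C.
E + v×B = (0, -2.49×10⁴, 0) N/C.
F = q(E + v×B) = (−1.6×10⁻¹⁹ C)·(0, -2.49×10⁴, 0) = (0, 3.98×10⁻¹⁵, 0) N.
|F| = 3.98×10⁻¹⁵ N.

|F| ≈ 3.98×10⁻¹⁵ N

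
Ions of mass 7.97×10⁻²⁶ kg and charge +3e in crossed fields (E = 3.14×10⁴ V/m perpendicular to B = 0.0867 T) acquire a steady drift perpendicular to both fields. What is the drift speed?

v_d ≈ 3.62×10⁵ m/s

In crossed fields the guiding centre drifts at v_d = |E×B|/B² = E/B, independent of charge and mass.
v_d = 3.14×10⁴/0.0867 = 3.62×10⁵ m/s.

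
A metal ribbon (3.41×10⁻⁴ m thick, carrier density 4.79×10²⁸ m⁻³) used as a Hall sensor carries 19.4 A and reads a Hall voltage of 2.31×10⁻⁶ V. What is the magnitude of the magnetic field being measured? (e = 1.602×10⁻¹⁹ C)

B ≈ 0.312 T

From V_H = IB/(n e t), B = V_H n e t / I.
B = (2.31×10⁻⁶)(4.79×10²⁸)(1.602×10⁻¹⁹)(3.41×10⁻⁴)/19.4 ≈ 0.312 T.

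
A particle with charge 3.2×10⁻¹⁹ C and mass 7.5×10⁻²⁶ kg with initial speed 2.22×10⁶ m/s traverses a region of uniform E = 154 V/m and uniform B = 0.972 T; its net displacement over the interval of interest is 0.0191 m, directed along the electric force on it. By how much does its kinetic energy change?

The magnetic force is always ⟂ v and does no work; only the electric force changes KE.
ΔKE = F_E · d = |q|E d = (3.2×10⁻¹⁹)(154)(0.0191) ≈ 9.41×10⁻¹⁹ J.

ΔKE ≈ 9.41×10⁻¹⁹ J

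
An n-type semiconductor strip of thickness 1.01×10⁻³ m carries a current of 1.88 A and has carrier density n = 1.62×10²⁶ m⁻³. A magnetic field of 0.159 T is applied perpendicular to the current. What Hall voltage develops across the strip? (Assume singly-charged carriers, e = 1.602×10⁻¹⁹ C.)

V_H ≈ 1.14×10⁻⁵ V

V_H = IB/(n e t).
V_H = (1.88)(0.159)/((1.62×10²⁶)(1.602×10⁻¹⁹)(1.01×10⁻³)) ≈ 1.14×10⁻⁵ V.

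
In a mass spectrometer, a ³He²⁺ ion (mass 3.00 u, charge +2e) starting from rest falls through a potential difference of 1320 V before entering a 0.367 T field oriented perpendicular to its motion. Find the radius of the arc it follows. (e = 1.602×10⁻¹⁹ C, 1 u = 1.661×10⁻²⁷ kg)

r ≈ 0.0175 m

Acceleration: |q|V = ½mv² ⇒ v = √(2|q|V/m) = √(2·3.204×10⁻¹⁹·1320/4.983×10⁻²⁷) ≈ 4.120×10⁵ m/s.
In the field: r = mv/(|q|B) = (4.983×10⁻²⁷)(4.120×10⁵)/((3.204×10⁻¹⁹)(0.367)) ≈ 0.0175 m.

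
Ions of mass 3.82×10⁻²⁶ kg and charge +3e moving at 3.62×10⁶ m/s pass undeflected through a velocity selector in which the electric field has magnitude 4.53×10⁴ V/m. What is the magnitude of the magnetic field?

Balance of forces in the selector: qE = qvB ⇒ B = E/v.
B = 4.53×10⁴/3.62×10⁶ = 0.0125 T.

B = 0.0125 T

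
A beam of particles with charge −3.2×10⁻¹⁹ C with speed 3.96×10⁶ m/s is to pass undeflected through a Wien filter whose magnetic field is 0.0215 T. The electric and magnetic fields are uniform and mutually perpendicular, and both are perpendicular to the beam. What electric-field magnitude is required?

E = 8.51×10⁴ V/m

For straight-line motion qE = qvB, so E = vB.
E = 3.96×10⁶ × 0.0215 = 8.51×10⁴ V/m.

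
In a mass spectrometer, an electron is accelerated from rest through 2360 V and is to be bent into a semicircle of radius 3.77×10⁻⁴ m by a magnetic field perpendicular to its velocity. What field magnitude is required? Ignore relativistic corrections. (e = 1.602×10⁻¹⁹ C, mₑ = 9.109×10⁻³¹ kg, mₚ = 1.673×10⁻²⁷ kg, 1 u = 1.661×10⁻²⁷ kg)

v = √(2|q|V/m) = √(2·1.602×10⁻¹⁹·2360/9.109×10⁻³¹) ≈ 2.881×10⁷ m/s.
B = mv/(|q|r) = (9.109×10⁻³¹)(2.881×10⁷)/((1.602×10⁻¹⁹)(3.77×10⁻⁴)) ≈ 0.435 T.

B ≈ 0.435 T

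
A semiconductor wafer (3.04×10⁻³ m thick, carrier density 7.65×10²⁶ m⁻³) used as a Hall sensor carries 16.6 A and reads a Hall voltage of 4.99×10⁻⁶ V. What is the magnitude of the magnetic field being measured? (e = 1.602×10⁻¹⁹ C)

B ≈ 0.112 T

From V_H = IB/(n e t), B = V_H n e t / I.
B = (4.99×10⁻⁶)(7.65×10²⁶)(1.602×10⁻¹⁹)(3.04×10⁻³)/16.6 ≈ 0.112 T.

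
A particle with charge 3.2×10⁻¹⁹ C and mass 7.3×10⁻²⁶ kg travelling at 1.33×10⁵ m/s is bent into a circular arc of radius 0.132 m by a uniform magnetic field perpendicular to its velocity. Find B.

B ≈ 0.230 T

From |q|vB = mv²/r, B = mv/(|q|r).
B = (7.3×10⁻²⁶)(1.33×10⁵)/((3.2×10⁻¹⁹)(0.132)) ≈ 0.230 T.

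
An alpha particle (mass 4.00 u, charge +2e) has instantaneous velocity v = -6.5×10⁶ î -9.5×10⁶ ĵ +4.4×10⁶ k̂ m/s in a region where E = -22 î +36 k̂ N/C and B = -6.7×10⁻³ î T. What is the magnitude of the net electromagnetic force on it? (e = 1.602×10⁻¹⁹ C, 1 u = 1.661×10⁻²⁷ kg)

v×B = (0, -2.95×10⁴, -6.36×10⁴) N/C.
E + v×B = (-22.0, -2.95×10⁴, -6.36×10⁴) N/C.
F = q(E + v×B) = (3.204×10⁻¹⁹ C)·(-22.0, -2.95×10⁴, -6.36×10⁴) = (-7.05×10⁻¹⁸, -9.45×10⁻¹⁵, -2.04×10⁻¹⁴) N.
|F| = 2.25×10⁻¹⁴ N.

|F| ≈ 2.25×10⁻¹⁴ N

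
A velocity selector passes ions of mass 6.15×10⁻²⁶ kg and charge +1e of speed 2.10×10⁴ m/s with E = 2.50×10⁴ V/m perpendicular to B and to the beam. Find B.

Balance of forces in the selector: qE = qvB ⇒ B = E/v.
B = 2.50×10⁴/2.10×10⁴ = 1.19 T.

B = 1.19 T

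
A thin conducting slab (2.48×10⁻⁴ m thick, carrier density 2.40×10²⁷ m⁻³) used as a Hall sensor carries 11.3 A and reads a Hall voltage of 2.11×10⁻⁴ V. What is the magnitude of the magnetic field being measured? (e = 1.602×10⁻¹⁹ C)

B ≈ 1.78 T

From V_H = IB/(n e t), B = V_H n e t / I.
B = (2.11×10⁻⁴)(2.40×10²⁷)(1.602×10⁻¹⁹)(2.48×10⁻⁴)/11.3 ≈ 1.78 T.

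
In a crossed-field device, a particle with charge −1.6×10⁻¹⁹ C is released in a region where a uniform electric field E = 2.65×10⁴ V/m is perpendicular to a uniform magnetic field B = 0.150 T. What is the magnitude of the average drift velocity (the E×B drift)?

In crossed fields the guiding centre drifts at v_d = |E×B|/B² = E/B, independent of charge and mass.
v_d = 2.65×10⁴/0.150 = 1.77×10⁵ m/s.

v_d ≈ 1.77×10⁵ m/s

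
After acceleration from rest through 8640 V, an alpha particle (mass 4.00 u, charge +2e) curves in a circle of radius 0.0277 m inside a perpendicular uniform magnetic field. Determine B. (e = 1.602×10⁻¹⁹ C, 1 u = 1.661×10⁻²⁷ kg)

v = √(2|q|V/m) = √(2·3.204×10⁻¹⁹·8640/6.644×10⁻²⁷) ≈ 9.129×10⁵ m/s.
B = mv/(|q|r) = (6.644×10⁻²⁷)(9.129×10⁵)/((3.204×10⁻¹⁹)(0.0277)) ≈ 0.683 T.

B ≈ 0.683 T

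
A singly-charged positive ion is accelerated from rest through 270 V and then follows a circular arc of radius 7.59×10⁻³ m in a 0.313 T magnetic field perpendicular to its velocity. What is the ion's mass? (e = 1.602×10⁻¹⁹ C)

Combine |q|V = ½mv² and r = mv/(|q|B): eliminate v to get m = qB²r²/(2V).
m = (1.602×10⁻¹⁹)(0.313)²(7.59×10⁻³)²/(2·270) ≈ 1.67×10⁻²⁷ kg.

m ≈ 1.67×10⁻²⁷ kg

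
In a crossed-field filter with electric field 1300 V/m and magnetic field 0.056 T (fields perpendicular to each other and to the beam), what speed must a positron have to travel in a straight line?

Zero net Lorentz force requires |qE| = |q v×B|, i.e. E = vB.
v = E/B = 1300/0.056 = 2.3×10⁴ m/s.

v = 2.3×10⁴ m/s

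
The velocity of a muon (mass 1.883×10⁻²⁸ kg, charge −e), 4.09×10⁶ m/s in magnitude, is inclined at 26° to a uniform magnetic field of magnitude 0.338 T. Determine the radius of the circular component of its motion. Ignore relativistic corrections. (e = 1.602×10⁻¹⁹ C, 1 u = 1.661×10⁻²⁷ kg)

r ≈ 6.23×10⁻³ m

v⊥ = v sinθ = 4.09×10⁶·sin26° ≈ 1.793×10⁶ m/s.
r = m v⊥/(|q|B) = (1.883×10⁻²⁸)(1.793×10⁶)/((1.602×10⁻¹⁹)(0.338)) ≈ 6.23×10⁻³ m.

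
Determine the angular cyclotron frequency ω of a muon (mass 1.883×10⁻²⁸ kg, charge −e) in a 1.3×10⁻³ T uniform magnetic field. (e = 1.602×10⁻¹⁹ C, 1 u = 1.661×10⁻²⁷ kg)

ω = |q|B/m.
ω = (1.602×10⁻¹⁹)(1.3×10⁻³)/1.883×10⁻²⁸ ≈ 1.1×10⁶ rad/s.

ω ≈ 1.1×10⁶ rad/s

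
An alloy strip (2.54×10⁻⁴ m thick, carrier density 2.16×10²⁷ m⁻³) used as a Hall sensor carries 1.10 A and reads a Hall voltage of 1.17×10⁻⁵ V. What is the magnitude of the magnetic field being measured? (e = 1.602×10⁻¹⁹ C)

B ≈ 0.935 T

From V_H = IB/(n e t), B = V_H n e t / I.
B = (1.17×10⁻⁵)(2.16×10²⁷)(1.602×10⁻¹⁹)(2.54×10⁻⁴)/1.10 ≈ 0.935 T.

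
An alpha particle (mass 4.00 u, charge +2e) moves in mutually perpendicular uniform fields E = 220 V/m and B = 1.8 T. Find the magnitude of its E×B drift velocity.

The steady drift has the magnetic force balancing the electric force, so v_d = E/B.
v_d = 220/1.8 = 120 m/s.

v_d ≈ 120 m/s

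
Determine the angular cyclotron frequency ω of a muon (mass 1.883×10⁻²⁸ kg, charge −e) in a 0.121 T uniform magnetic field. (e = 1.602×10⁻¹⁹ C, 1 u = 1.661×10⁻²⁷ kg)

ω ≈ 1.03×10⁸ rad/s

ω = |q|B/m.
ω = (1.602×10⁻¹⁹)(0.121)/1.883×10⁻²⁸ ≈ 1.03×10⁸ rad/s.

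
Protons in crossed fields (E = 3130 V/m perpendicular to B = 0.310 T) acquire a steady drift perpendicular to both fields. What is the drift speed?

In crossed fields the guiding centre drifts at v_d = |E×B|/B² = E/B, independent of charge and mass.
v_d = 3130/0.310 = 1.01×10⁴ m/s.

v_d ≈ 1.01×10⁴ m/s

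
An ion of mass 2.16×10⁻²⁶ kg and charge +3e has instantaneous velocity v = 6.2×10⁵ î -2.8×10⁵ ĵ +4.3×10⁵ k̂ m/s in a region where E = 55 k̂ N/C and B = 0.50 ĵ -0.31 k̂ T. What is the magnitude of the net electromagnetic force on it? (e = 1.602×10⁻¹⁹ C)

|F| ≈ 1.86×10⁻¹³ N

v×B = (-1.28×10⁵, 1.92×10⁵, 3.10×10⁵) N/C.
E + v×B = (-1.28×10⁵, 1.92×10⁵, 3.10×10⁵) N/C.
F = q(E + v×B) = (4.806×10⁻¹⁹ C)·(-1.28×10⁵, 1.92×10⁵, 3.10×10⁵) = (-6.16×10⁻¹⁴, 9.24×10⁻¹⁴, 1.49×10⁻¹³) N.
|F| = 1.86×10⁻¹³ N.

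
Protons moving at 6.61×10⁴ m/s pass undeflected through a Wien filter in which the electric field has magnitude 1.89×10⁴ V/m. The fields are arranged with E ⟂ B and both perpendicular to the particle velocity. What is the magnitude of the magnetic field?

B = 0.286 T

Balance of forces in the selector: qE = qvB ⇒ B = E/v.
B = 1.89×10⁴/6.61×10⁴ = 0.286 T.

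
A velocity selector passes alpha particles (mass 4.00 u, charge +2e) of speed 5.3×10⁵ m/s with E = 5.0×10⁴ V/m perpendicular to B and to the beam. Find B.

B = 0.094 T

Balance of forces in the selector: qE = qvB ⇒ B = E/v.
B = 5.0×10⁴/5.3×10⁵ = 0.094 T.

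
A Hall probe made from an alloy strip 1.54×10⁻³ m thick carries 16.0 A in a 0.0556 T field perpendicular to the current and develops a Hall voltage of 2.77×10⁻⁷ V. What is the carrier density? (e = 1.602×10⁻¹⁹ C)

n ≈ 1.30×10²⁸ m⁻³

From V_H = IB/(n e t), n = IB/(V_H e t).
n = (16.0)(0.0556)/((2.77×10⁻⁷)(1.602×10⁻¹⁹)(1.54×10⁻³)) ≈ 1.30×10²⁸ m⁻³.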